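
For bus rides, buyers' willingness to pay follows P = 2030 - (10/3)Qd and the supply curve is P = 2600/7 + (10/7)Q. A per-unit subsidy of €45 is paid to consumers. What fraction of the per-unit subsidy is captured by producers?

Producer share = 0.3

Pre-subsidy: 2030 - (10/3)Q = 2600/7 + (10/7)Q gives Q* = 348.3 and P* = 869.
With the rebate, buyers effectively pay Pb = Ps − 45, where Ps is the price sellers receive.
On the curves, Pb = 2030 - (10/3)Q and Ps = 2600/7 + (10/7)Q; the wedge Ps − Pb = 45 gives 2600/7 + (10/7)Q − (2030 - (10/3)Q) = 45, so Q' = 357.75.
Then Pb = 2030 − (10/3)·357.75 = 837.5 and Ps = 2600/7 + (10/7)·357.75 = 882.5.
Buyers' price falls by P* − Pb = 869 − 837.5 = 31.5; sellers' price rises by Ps − P* = 882.5 − 869 = 13.5.
So producers capture 13.5/45 = 0.3 of each unit of subsidy.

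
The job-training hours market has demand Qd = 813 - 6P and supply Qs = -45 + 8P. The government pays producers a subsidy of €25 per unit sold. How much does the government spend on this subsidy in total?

Government cost = €13275

Pre-subsidy: 813 - 6P = -45 + 8P gives P* = 429/7, Q* = 3117/7.
With the subsidy, sellers receive Ps = Pb + 25 for each unit, where Pb is the price buyers pay.
Supply in terms of Pb becomes Qs = -45 + 8(Pb + 25) = 155 + 8Pb. Setting this equal to demand: 813 - 6Pb = 155 + 8Pb, so Pb = 47.
Sellers receive Ps = 47 + 25 = 72; Q' = 813 − 6·47 = 531.
Government outlay = subsidy × quantity = 25 × 531 = 13275.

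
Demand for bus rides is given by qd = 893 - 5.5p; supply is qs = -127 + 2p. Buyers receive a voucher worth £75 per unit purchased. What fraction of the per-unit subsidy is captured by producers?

Pre-subsidy: 893 - 5.5p = -127 + 2p gives p* = 136, q* = 145.
With the rebate, buyers effectively pay pb = ps − 75, where ps is the price sellers receive.
Demand in terms of ps becomes qd = 893 − 5.5(ps − 75) = 1305.5 - 5.5ps. Setting this equal to supply: 1305.5 - 5.5ps = -127 + 2ps, so ps = 191.
Buyers pay pb = 191 − 75 = 116; q' = -127 + 2·191 = 255.
Buyers' price falls by p* − pb = 136 − 116 = 20; sellers' price rises by ps − p* = 191 − 136 = 55.
So producers capture 55/75 = 11/15 of each unit of subsidy.

Producer share = 11/15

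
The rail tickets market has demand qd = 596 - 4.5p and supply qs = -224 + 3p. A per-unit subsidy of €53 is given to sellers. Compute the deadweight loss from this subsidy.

Deadweight loss = €2528.1

Pre-subsidy: 596 - 4.5p = -224 + 3p gives p* = 328/3, q* = 104.
With the subsidy, sellers receive ps = pb + 53 for each unit, where pb is the price buyers pay.
Supply in terms of pb becomes qs = -224 + 3(pb + 53) = -65 + 3pb. Setting this equal to demand: 596 - 4.5pb = -65 + 3pb, so pb = 1322/15.
Sellers receive ps = 1322/15 + 53 = 2117/15; q' = 596 − 4.5·(1322/15) = 199.4.
The subsidy expands output by 199.4 − 104 = 95.4 past the efficient level; on those units the gap between marginal cost and willingness to pay runs from 0 up to 53.
DWL = ½ × 53 × 95.4 = 2528.1.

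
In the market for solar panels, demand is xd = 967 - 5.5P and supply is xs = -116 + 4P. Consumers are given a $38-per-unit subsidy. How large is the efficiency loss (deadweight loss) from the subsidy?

Deadweight loss = $1672

Pre-subsidy: 967 - 5.5P = -116 + 4P gives P* = 114, x* = 340.
With the rebate, buyers effectively pay Pb = Ps − 38, where Ps is the price sellers receive.
Demand in terms of Ps becomes xd = 967 − 5.5(Ps − 38) = 1176 - 5.5Ps. Setting this equal to supply: 1176 - 5.5Ps = -116 + 4Ps, so Ps = 136.
Buyers pay Pb = 136 − 38 = 98; x' = -116 + 4·136 = 428.
The subsidy expands output by 428 − 340 = 88 past the efficient level; on those units the gap between marginal cost and willingness to pay runs from 0 up to 38.
DWL = ½ × 38 × 88 = 1672.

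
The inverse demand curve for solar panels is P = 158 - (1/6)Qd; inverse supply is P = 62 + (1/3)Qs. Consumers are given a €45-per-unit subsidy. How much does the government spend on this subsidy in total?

Pre-subsidy: 158 - (1/6)Q = 62 + (1/3)Q gives Q* = 192 and P* = 126.
With the rebate, buyers effectively pay Pb = Ps − 45, where Ps is the price sellers receive.
On the curves, Pb = 158 - (1/6)Q and Ps = 62 + (1/3)Q; the wedge Ps − Pb = 45 gives 62 + (1/3)Q − (158 - (1/6)Q) = 45, so Q' = 282.
Then Pb = 158 − (1/6)·282 = 111 and Ps = 62 + (1/3)·282 = 156.
Government outlay = subsidy × quantity = 45 × 282 = 12690.

Government cost = €12690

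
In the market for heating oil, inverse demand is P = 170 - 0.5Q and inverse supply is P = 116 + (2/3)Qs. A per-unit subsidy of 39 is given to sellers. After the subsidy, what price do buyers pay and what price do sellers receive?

Pre-subsidy: 170 - 0.5Q = 116 + (2/3)Q gives Q* = 324/7 and P* = 1028/7.
With the subsidy, sellers receive Ps = Pb + 39 for each unit, where Pb is the price buyers pay.
On the curves, Pb = 170 - 0.5Q and Ps = 116 + (2/3)Q; the wedge Ps − Pb = 39 gives 116 + (2/3)Q − (170 - 0.5Q) = 39, so Q' = 558/7.
Then Pb = 170 − 0.5·(558/7) = 911/7 and Ps = 116 + (2/3)·(558/7) = 1184/7.

Buyers pay 911/7; sellers receive 1184/7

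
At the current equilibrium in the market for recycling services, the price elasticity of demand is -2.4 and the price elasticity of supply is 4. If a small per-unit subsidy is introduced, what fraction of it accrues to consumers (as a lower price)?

For a small subsidy around the equilibrium, the benefit split depends on the relative slopes, which at a point are proportional to the elasticities.
Buyer share = εs/(εs + |εd|) = 4/(4 + 2.4) = 0.625; seller share = |εd|/(εs + |εd|) = 0.375.

Consumer share = 0.625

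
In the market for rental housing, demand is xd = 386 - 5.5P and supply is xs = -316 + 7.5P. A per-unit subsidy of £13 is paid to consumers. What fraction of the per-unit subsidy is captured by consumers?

Consumer share = 15/26

Pre-subsidy: 386 - 5.5P = -316 + 7.5P gives P* = 54, x* = 89.
With the rebate, buyers effectively pay Pb = Ps − 13, where Ps is the price sellers receive.
Demand in terms of Ps becomes xd = 386 − 5.5(Ps − 13) = 457.5 - 5.5Ps. Setting this equal to supply: 457.5 - 5.5Ps = -316 + 7.5Ps, so Ps = 59.5.
Buyers pay Pb = 59.5 − 13 = 46.5; x' = -316 + 7.5·59.5 = 130.25.
Buyers' price falls by P* − Pb = 54 − 46.5 = 7.5; sellers' price rises by Ps − P* = 59.5 − 54 = 5.5.
So consumers capture 7.5/13 = 15/26 of each unit of subsidy.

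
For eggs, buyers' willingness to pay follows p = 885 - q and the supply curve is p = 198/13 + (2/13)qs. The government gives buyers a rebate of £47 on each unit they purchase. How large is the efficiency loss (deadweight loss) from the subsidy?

Deadweight loss = 28717/30

Pre-subsidy: 885 - q = 198/13 + (2/13)q gives q* = 753.8 and p* = 131.2.
With the rebate, buyers effectively pay pb = ps − 47, where ps is the price sellers receive.
On the curves, pb = 885 - q and ps = 198/13 + (2/13)q; the wedge ps − pb = 47 gives 198/13 + (2/13)q − (885 - q) = 47, so q' = 11918/15.
Then pb = 885 − 1·(11918/15) = 1357/15 and ps = 198/13 + (2/13)·(11918/15) = 2062/15.
The subsidy expands output by 11918/15 − 753.8 = 611/15 past the efficient level; on those units the gap between marginal cost and willingness to pay runs from 0 up to 47.
DWL = ½ × 47 × 611/15 = 28717/30.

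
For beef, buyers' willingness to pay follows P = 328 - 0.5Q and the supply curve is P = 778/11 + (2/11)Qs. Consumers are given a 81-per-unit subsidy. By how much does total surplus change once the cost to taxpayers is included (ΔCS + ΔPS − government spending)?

Net change in total surplus = -4811.4

Pre-subsidy: 328 - 0.5Q = 778/11 + (2/11)Q gives Q* = 1132/3 and P* = 418/3.
With the rebate, buyers effectively pay Pb = Ps − 81, where Ps is the price sellers receive.
On the curves, Pb = 328 - 0.5Q and Ps = 778/11 + (2/11)Q; the wedge Ps − Pb = 81 gives 778/11 + (2/11)Q − (328 - 0.5Q) = 81, so Q' = 7442/15.
Then Pb = 328 − 0.5·(7442/15) = 1199/15 and Ps = 778/11 + (2/11)·(7442/15) = 2414/15.
ΔCS = ½(1132/3 + 7442/15)(418/3 − 1199/15) = 25941.96; ΔPS = ½(1132/3 + 7442/15)(2414/15 − 418/3) = 9433.44.
Government spending = 81 × 7442/15 = 40186.8.
Net change = 25941.96 + 9433.44 − 40186.8 = -4811.4. The loss equals the DWL triangle ½·81·118.8.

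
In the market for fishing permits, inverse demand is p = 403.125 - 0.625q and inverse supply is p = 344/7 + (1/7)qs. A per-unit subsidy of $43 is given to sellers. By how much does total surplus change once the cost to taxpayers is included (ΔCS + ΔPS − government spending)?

Net change in total surplus = -$1204

Pre-subsidy: 403.125 - 0.625q = 344/7 + (1/7)q gives q* = 461 and p* = 115.
With the subsidy, sellers receive ps = pb + 43 for each unit, where pb is the price buyers pay.
On the curves, pb = 403.125 - 0.625q and ps = 344/7 + (1/7)q; the wedge ps − pb = 43 gives 344/7 + (1/7)q − (403.125 - 0.625q) = 43, so q' = 517.
Then pb = 403.125 − 0.625·517 = 80 and ps = 344/7 + (1/7)·517 = 123.
ΔCS = ½(461 + 517)(115 − 80) = 17115; ΔPS = ½(461 + 517)(123 − 115) = 3912.
Government spending = 43 × 517 = 22231.
Net change = 17115 + 3912 − 22231 = -1204. The loss equals the DWL triangle ½·43·56.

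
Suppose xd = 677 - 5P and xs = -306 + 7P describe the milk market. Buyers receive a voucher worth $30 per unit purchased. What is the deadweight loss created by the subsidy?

Pre-subsidy: 677 - 5P = -306 + 7P gives P* = 983/12, x* = 3209/12.
With the rebate, buyers effectively pay Pb = Ps − 30, where Ps is the price sellers receive.
Demand in terms of Ps becomes xd = 677 − 5(Ps − 30) = 827 - 5Ps. Setting this equal to supply: 827 - 5Ps = -306 + 7Ps, so Ps = 1133/12.
Buyers pay Pb = 1133/12 − 30 = 773/12; x' = -306 + 7·(1133/12) = 4259/12.
The subsidy expands output by 4259/12 − 3209/12 = 87.5 past the efficient level; on those units the gap between marginal cost and willingness to pay runs from 0 up to 30.
DWL = ½ × 30 × 87.5 = 1312.5.

Deadweight loss = $1312.5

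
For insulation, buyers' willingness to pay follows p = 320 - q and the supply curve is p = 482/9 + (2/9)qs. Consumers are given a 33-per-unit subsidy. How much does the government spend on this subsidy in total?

Pre-subsidy: 320 - q = 482/9 + (2/9)q gives q* = 218 and p* = 102.
With the rebate, buyers effectively pay pb = ps − 33, where ps is the price sellers receive.
On the curves, pb = 320 - q and ps = 482/9 + (2/9)q; the wedge ps − pb = 33 gives 482/9 + (2/9)q − (320 - q) = 33, so q' = 245.
Then pb = 320 − 1·245 = 75 and ps = 482/9 + (2/9)·245 = 108.
Government outlay = subsidy × quantity = 33 × 245 = 8085.

Government cost = 8085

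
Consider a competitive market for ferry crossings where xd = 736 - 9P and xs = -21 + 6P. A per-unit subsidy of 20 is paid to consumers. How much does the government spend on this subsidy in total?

Government cost = 7076

Pre-subsidy: 736 - 9P = -21 + 6P gives P* = 757/15, x* = 281.8.
With the rebate, buyers effectively pay Pb = Ps − 20, where Ps is the price sellers receive.
Demand in terms of Ps becomes xd = 736 − 9(Ps − 20) = 916 - 9Ps. Setting this equal to supply: 916 - 9Ps = -21 + 6Ps, so Ps = 937/15.
Buyers pay Pb = 937/15 − 20 = 637/15; x' = -21 + 6·(937/15) = 353.8.
Government outlay = subsidy × quantity = 20 × 353.8 = 7076.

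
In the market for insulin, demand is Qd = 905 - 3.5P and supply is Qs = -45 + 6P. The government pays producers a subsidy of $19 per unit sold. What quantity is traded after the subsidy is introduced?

Q' = 597

Pre-subsidy: 905 - 3.5P = -45 + 6P gives P* = 100, Q* = 555.
With the subsidy, sellers receive Ps = Pb + 19 for each unit, where Pb is the price buyers pay.
Supply in terms of Pb becomes Qs = -45 + 6(Pb + 19) = 69 + 6Pb. Setting this equal to demand: 905 - 3.5Pb = 69 + 6Pb, so Pb = 88.
Sellers receive Ps = 88 + 19 = 107; Q' = 905 − 3.5·88 = 597.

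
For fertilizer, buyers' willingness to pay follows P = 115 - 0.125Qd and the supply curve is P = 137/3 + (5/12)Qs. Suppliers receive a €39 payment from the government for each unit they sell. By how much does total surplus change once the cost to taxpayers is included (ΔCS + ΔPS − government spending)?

Pre-subsidy: 115 - 0.125Q = 137/3 + (5/12)Q gives Q* = 128 and P* = 99.
With the subsidy, sellers receive Ps = Pb + 39 for each unit, where Pb is the price buyers pay.
On the curves, Pb = 115 - 0.125Q and Ps = 137/3 + (5/12)Q; the wedge Ps − Pb = 39 gives 137/3 + (5/12)Q − (115 - 0.125Q) = 39, so Q' = 200.
Then Pb = 115 − 0.125·200 = 90 and Ps = 137/3 + (5/12)·200 = 129.
ΔCS = ½(128 + 200)(99 − 90) = 1476; ΔPS = ½(128 + 200)(129 − 99) = 4920.
Government spending = 39 × 200 = 7800.
Net change = 1476 + 4920 − 7800 = -1404. The loss equals the DWL triangle ½·39·72.

Net change in total surplus = -€1404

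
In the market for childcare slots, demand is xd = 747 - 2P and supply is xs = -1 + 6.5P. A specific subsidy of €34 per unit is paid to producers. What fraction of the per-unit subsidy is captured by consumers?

Pre-subsidy: 747 - 2P = -1 + 6.5P gives P* = 88, x* = 571.
With the subsidy, sellers receive Ps = Pb + 34 for each unit, where Pb is the price buyers pay.
Supply in terms of Pb becomes xs = -1 + 6.5(Pb + 34) = 220 + 6.5Pb. Setting this equal to demand: 747 - 2Pb = 220 + 6.5Pb, so Pb = 62.
Sellers receive Ps = 62 + 34 = 96; x' = 747 − 2·62 = 623.
Buyers' price falls by P* − Pb = 88 − 62 = 26; sellers' price rises by Ps − P* = 96 − 88 = 8.
So consumers capture 26/34 = 13/17 of each unit of subsidy.

Consumer share = 13/17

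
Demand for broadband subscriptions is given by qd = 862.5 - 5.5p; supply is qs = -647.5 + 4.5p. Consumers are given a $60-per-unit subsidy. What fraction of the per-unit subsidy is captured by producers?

Pre-subsidy: 862.5 - 5.5p = -647.5 + 4.5p gives p* = 151, q* = 32.
With the rebate, buyers effectively pay pb = ps − 60, where ps is the price sellers receive.
Demand in terms of ps becomes qd = 862.5 − 5.5(ps − 60) = 1192.5 - 5.5ps. Setting this equal to supply: 1192.5 - 5.5ps = -647.5 + 4.5ps, so ps = 184.
Buyers pay pb = 184 − 60 = 124; q' = -647.5 + 4.5·184 = 180.5.
Buyers' price falls by p* − pb = 151 − 124 = 27; sellers' price rises by ps − p* = 184 − 151 = 33.
So producers capture 33/60 = 0.55 of each unit of subsidy.

Producer share = 0.55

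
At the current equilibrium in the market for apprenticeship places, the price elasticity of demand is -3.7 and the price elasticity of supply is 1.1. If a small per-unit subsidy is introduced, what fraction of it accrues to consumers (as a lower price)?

Consumer share = 11/48

For a small subsidy around the equilibrium, the benefit split depends on the relative slopes, which at a point are proportional to the elasticities.
Buyer share = εs/(εs + |εd|) = 1.1/(1.1 + 3.7) = 11/48; seller share = |εd|/(εs + |εd|) = 37/48.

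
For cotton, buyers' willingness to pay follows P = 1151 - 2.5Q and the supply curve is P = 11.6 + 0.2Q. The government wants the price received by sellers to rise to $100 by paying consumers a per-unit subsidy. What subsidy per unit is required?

Required subsidy s = $54 per unit

At a seller price of 100, quantity supplied is -58 + 5·100 = 442.
Buyers absorb 442 only when they pay Pb = 1151 − 2.5·442 = 46.
s = Ps − Pb = 100 − 46 = 54.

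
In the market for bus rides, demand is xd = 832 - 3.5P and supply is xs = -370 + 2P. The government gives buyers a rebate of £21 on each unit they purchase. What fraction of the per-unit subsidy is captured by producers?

Pre-subsidy: 832 - 3.5P = -370 + 2P gives P* = 2404/11, x* = 738/11.
With the rebate, buyers effectively pay Pb = Ps − 21, where Ps is the price sellers receive.
Demand in terms of Ps becomes xd = 832 − 3.5(Ps − 21) = 905.5 - 3.5Ps. Setting this equal to supply: 905.5 - 3.5Ps = -370 + 2Ps, so Ps = 2551/11.
Buyers pay Pb = 2551/11 − 21 = 2320/11; x' = -370 + 2·(2551/11) = 1032/11.
Buyers' price falls by P* − Pb = 2404/11 − 2320/11 = 84/11; sellers' price rises by Ps − P* = 2551/11 − 2404/11 = 147/11.
So producers capture (147/11)/21 = 7/11 of each unit of subsidy.

Producer share = 7/11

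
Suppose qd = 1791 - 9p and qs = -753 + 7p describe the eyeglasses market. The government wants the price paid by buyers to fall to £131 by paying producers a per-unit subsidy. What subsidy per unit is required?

At a buyer price of 131, quantity demanded is 1791 − 9·131 = 612.
Sellers supply 612 only when they receive ps with -753 + 7·ps = 612, i.e. ps = 195.
s = ps − pb = 195 − 131 = 64.

Required subsidy s = £64 per unit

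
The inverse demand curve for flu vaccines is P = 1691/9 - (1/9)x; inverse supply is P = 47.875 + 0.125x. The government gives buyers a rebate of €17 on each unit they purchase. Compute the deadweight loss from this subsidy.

Deadweight loss = €612

Pre-subsidy: 1691/9 - (1/9)x = 47.875 + 0.125x gives x* = 593 and P* = 122.
With the rebate, buyers effectively pay Pb = Ps − 17, where Ps is the price sellers receive.
On the curves, Pb = 1691/9 - (1/9)x and Ps = 47.875 + 0.125x; the wedge Ps − Pb = 17 gives 47.875 + 0.125x − (1691/9 - (1/9)x) = 17, so x' = 665.
Then Pb = 1691/9 − (1/9)·665 = 114 and Ps = 47.875 + 0.125·665 = 131.
The subsidy expands output by 665 − 593 = 72 past the efficient level; on those units the gap between marginal cost and willingness to pay runs from 0 up to 17.
DWL = ½ × 17 × 72 = 612.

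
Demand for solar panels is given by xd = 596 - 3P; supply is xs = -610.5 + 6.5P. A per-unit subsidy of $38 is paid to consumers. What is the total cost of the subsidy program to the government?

Pre-subsidy: 596 - 3P = -610.5 + 6.5P gives P* = 127, x* = 215.
With the rebate, buyers effectively pay Pb = Ps − 38, where Ps is the price sellers receive.
Demand in terms of Ps becomes xd = 596 − 3(Ps − 38) = 710 - 3Ps. Setting this equal to supply: 710 - 3Ps = -610.5 + 6.5Ps, so Ps = 139.
Buyers pay Pb = 139 − 38 = 101; x' = -610.5 + 6.5·139 = 293.
Government outlay = subsidy × quantity = 38 × 293 = 11134.

Government cost = $11134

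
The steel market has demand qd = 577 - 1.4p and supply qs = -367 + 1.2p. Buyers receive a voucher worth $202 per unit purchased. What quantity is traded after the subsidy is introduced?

Pre-subsidy: 577 - 1.4p = -367 + 1.2p gives p* = 4720/13, q* = 893/13.
With the rebate, buyers effectively pay pb = ps − 202, where ps is the price sellers receive.
Demand in terms of ps becomes qd = 577 − 1.4(ps − 202) = 859.8 - 1.4ps. Setting this equal to supply: 859.8 - 1.4ps = -367 + 1.2ps, so ps = 6134/13.
Buyers pay pb = 6134/13 − 202 = 3508/13; q' = -367 + 1.2·(6134/13) = 12949/65.

q' = 12949/65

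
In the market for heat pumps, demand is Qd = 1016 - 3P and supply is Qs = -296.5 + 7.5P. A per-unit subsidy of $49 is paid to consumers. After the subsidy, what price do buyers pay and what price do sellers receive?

Pre-subsidy: 1016 - 3P = -296.5 + 7.5P gives P* = 125, Q* = 641.
With the rebate, buyers effectively pay Pb = Ps − 49, where Ps is the price sellers receive.
Demand in terms of Ps becomes Qd = 1016 − 3(Ps − 49) = 1163 - 3Ps. Setting this equal to supply: 1163 - 3Ps = -296.5 + 7.5Ps, so Ps = 139.
Buyers pay Pb = 139 − 49 = 90; Q' = -296.5 + 7.5·139 = 746.

Buyers pay $90; sellers receive $139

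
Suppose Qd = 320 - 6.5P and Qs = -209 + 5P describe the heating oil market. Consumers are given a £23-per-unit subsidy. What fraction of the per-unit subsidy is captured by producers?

Pre-subsidy: 320 - 6.5P = -209 + 5P gives P* = 46, Q* = 21.
With the rebate, buyers effectively pay Pb = Ps − 23, where Ps is the price sellers receive.
Demand in terms of Ps becomes Qd = 320 − 6.5(Ps − 23) = 469.5 - 6.5Ps. Setting this equal to supply: 469.5 - 6.5Ps = -209 + 5Ps, so Ps = 59.
Buyers pay Pb = 59 − 23 = 36; Q' = -209 + 5·59 = 86.
Buyers' price falls by P* − Pb = 46 − 36 = 10; sellers' price rises by Ps − P* = 59 − 46 = 13.
So producers capture 13/23 = 13/23 of each unit of subsidy.

Producer share = 13/23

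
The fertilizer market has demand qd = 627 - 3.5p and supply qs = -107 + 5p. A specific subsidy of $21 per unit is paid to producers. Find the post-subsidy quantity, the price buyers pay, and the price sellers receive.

q' = 368; buyers pay $74; sellers receive $95

Pre-subsidy: 627 - 3.5p = -107 + 5p gives p* = 1468/17, q* = 5521/17.
With the subsidy, sellers receive ps = pb + 21 for each unit, where pb is the price buyers pay.
Supply in terms of pb becomes qs = -107 + 5(pb + 21) = -2 + 5pb. Setting this equal to demand: 627 - 3.5pb = -2 + 5pb, so pb = 74.
Sellers receive ps = 74 + 21 = 95; q' = 627 − 3.5·74 = 368.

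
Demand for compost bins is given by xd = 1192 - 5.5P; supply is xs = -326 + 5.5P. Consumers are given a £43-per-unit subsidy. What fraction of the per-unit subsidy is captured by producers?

Producer share = 0.5

Pre-subsidy: 1192 - 5.5P = -326 + 5.5P gives P* = 138, x* = 433.
With the rebate, buyers effectively pay Pb = Ps − 43, where Ps is the price sellers receive.
Demand in terms of Ps becomes xd = 1192 − 5.5(Ps − 43) = 1428.5 - 5.5Ps. Setting this equal to supply: 1428.5 - 5.5Ps = -326 + 5.5Ps, so Ps = 159.5.
Buyers pay Pb = 159.5 − 43 = 116.5; x' = -326 + 5.5·159.5 = 551.25.
Buyers' price falls by P* − Pb = 138 − 116.5 = 21.5; sellers' price rises by Ps − P* = 159.5 − 138 = 21.5.
So producers capture 21.5/43 = 0.5 of each unit of subsidy.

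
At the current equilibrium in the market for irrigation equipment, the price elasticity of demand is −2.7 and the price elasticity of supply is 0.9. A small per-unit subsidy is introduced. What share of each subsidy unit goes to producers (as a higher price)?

Producer share = 0.75

For a small subsidy around the equilibrium, the benefit split depends on the relative slopes, which at a point are proportional to the elasticities.
Buyer share = εs/(εs + |εd|) = 0.9/(0.9 + 2.7) = 0.25; seller share = |εd|/(εs + |εd|) = 0.75.
So producers capture 0.75 of the subsidy.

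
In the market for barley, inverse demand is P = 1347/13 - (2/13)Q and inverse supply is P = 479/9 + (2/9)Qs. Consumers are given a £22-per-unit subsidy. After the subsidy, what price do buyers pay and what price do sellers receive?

Buyers pay £74; sellers receive £96

Pre-subsidy: 1347/13 - (2/13)Q = 479/9 + (2/9)Q gives Q* = 134 and P* = 83.
With the rebate, buyers effectively pay Pb = Ps − 22, where Ps is the price sellers receive.
On the curves, Pb = 1347/13 - (2/13)Q and Ps = 479/9 + (2/9)Q; the wedge Ps − Pb = 22 gives 479/9 + (2/9)Q − (1347/13 - (2/13)Q) = 22, so Q' = 192.5.
Then Pb = 1347/13 − (2/13)·192.5 = 74 and Ps = 479/9 + (2/9)·192.5 = 96.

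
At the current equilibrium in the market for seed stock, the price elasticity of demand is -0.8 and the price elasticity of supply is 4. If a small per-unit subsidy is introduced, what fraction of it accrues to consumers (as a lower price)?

Consumer share = 5/6

For a small subsidy around the equilibrium, the benefit split depends on the relative slopes, which at a point are proportional to the elasticities.
Buyer share = εs/(εs + |εd|) = 4/(4 + 0.8) = 5/6; seller share = |εd|/(εs + |εd|) = 1/6.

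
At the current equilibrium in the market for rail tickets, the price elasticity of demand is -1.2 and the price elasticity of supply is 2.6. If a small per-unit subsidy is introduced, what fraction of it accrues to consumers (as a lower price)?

For a small subsidy around the equilibrium, the benefit split depends on the relative slopes, which at a point are proportional to the elasticities.
Buyer share = εs/(εs + |εd|) = 2.6/(2.6 + 1.2) = 13/19; seller share = |εd|/(εs + |εd|) = 6/19.

Consumer share = 13/19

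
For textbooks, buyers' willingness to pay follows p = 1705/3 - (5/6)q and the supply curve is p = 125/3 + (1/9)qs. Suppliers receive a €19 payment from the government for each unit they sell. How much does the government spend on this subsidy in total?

Government cost = 186618/17

Pre-subsidy: 1705/3 - (5/6)q = 125/3 + (1/9)q gives q* = 9480/17 and p* = 5285/51.
With the subsidy, sellers receive ps = pb + 19 for each unit, where pb is the price buyers pay.
On the curves, pb = 1705/3 - (5/6)q and ps = 125/3 + (1/9)q; the wedge ps − pb = 19 gives 125/3 + (1/9)q − (1705/3 - (5/6)q) = 19, so q' = 9822/17.
Then pb = 1705/3 − (5/6)·(9822/17) = 4430/51 and ps = 125/3 + (1/9)·(9822/17) = 5399/51.
Government outlay = subsidy × quantity = 19 × 9822/17 = 186618/17.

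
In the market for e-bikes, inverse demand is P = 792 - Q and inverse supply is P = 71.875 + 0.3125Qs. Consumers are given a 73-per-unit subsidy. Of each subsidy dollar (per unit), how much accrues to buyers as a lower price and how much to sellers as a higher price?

Pre-subsidy: 792 - Q = 71.875 + 0.3125Q gives Q* = 1646/3 and P* = 730/3.
With the rebate, buyers effectively pay Pb = Ps − 73, where Ps is the price sellers receive.
On the curves, Pb = 792 - Q and Ps = 71.875 + 0.3125Q; the wedge Ps − Pb = 73 gives 71.875 + 0.3125Q − (792 - Q) = 73, so Q' = 4230/7.
Then Pb = 792 − 1·(4230/7) = 1314/7 and Ps = 71.875 + 0.3125·(4230/7) = 1825/7.
Buyers' price falls by P* − Pb = 730/3 − 1314/7 = 1168/21; sellers' price rises by Ps − P* = 1825/7 − 730/3 = 365/21.

Buyers gain 1168/21 per unit; sellers gain 365/21 per unit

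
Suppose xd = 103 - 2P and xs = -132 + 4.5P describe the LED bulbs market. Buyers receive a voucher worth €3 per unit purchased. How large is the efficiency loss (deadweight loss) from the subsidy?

Pre-subsidy: 103 - 2P = -132 + 4.5P gives P* = 470/13, x* = 399/13.
With the rebate, buyers effectively pay Pb = Ps − 3, where Ps is the price sellers receive.
Demand in terms of Ps becomes xd = 103 − 2(Ps − 3) = 109 - 2Ps. Setting this equal to supply: 109 - 2Ps = -132 + 4.5Ps, so Ps = 482/13.
Buyers pay Pb = 482/13 − 3 = 443/13; x' = -132 + 4.5·(482/13) = 453/13.
The subsidy expands output by 453/13 − 399/13 = 54/13 past the efficient level; on those units the gap between marginal cost and willingness to pay runs from 0 up to 3.
DWL = ½ × 3 × 54/13 = 81/13.

Deadweight loss = 81/13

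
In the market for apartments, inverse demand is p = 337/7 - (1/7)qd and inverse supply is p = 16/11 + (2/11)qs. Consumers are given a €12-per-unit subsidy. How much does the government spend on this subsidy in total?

Government cost = €2169.12

Pre-subsidy: 337/7 - (1/7)q = 16/11 + (2/11)q gives q* = 143.8 and p* = 27.6.
With the rebate, buyers effectively pay pb = ps − 12, where ps is the price sellers receive.
On the curves, pb = 337/7 - (1/7)q and ps = 16/11 + (2/11)q; the wedge ps − pb = 12 gives 16/11 + (2/11)q − (337/7 - (1/7)q) = 12, so q' = 180.76.
Then pb = 337/7 − (1/7)·180.76 = 22.32 and ps = 16/11 + (2/11)·180.76 = 34.32.
Government outlay = subsidy × quantity = 12 × 180.76 = 2169.12.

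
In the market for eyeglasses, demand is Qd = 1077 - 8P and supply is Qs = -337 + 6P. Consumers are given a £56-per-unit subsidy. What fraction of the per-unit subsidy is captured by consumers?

Consumer share = 3/7

Pre-subsidy: 1077 - 8P = -337 + 6P gives P* = 101, Q* = 269.
With the rebate, buyers effectively pay Pb = Ps − 56, where Ps is the price sellers receive.
Demand in terms of Ps becomes Qd = 1077 − 8(Ps − 56) = 1525 - 8Ps. Setting this equal to supply: 1525 - 8Ps = -337 + 6Ps, so Ps = 133.
Buyers pay Pb = 133 − 56 = 77; Q' = -337 + 6·133 = 461.
Buyers' price falls by P* − Pb = 101 − 77 = 24; sellers' price rises by Ps − P* = 133 − 101 = 32.
So consumers capture 24/56 = 3/7 of each unit of subsidy.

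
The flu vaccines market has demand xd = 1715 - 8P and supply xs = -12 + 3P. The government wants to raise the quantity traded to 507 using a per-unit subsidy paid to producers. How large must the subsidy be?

At x = 507, invert demand for the buyer price: Pb = (1715 − 507)/8 = 151; invert supply for the seller price: Ps = (507 − (-12))/3 = 173.
The subsidy must fill the gap: s = Ps − Pb = 173 − 151 = 22.

Required subsidy s = 22 per unit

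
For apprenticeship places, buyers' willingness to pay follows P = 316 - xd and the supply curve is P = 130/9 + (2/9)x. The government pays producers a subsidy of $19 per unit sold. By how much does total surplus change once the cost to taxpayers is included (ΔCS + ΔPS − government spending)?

Pre-subsidy: 316 - x = 130/9 + (2/9)x gives x* = 2714/11 and P* = 762/11.
With the subsidy, sellers receive Ps = Pb + 19 for each unit, where Pb is the price buyers pay.
On the curves, Pb = 316 - x and Ps = 130/9 + (2/9)x; the wedge Ps − Pb = 19 gives 130/9 + (2/9)x − (316 - x) = 19, so x' = 2885/11.
Then Pb = 316 − 1·(2885/11) = 591/11 and Ps = 130/9 + (2/9)·(2885/11) = 800/11.
ΔCS = ½(2714/11 + 2885/11)(762/11 − 591/11) = 87039/22; ΔPS = ½(2714/11 + 2885/11)(800/11 − 762/11) = 9671/11.
Government spending = 19 × 2885/11 = 54815/11.
Net change = 87039/22 + 9671/11 − 54815/11 = -3249/22. The loss equals the DWL triangle ½·19·171/11.

Net change in total surplus = -3249/22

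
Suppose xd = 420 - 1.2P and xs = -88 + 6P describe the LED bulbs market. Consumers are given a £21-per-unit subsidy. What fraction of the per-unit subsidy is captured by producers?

Producer share = 1/6

Pre-subsidy: 420 - 1.2P = -88 + 6P gives P* = 635/9, x* = 1006/3.
With the rebate, buyers effectively pay Pb = Ps − 21, where Ps is the price sellers receive.
Demand in terms of Ps becomes xd = 420 − 1.2(Ps − 21) = 445.2 - 1.2Ps. Setting this equal to supply: 445.2 - 1.2Ps = -88 + 6Ps, so Ps = 1333/18.
Buyers pay Pb = 1333/18 − 21 = 955/18; x' = -88 + 6·(1333/18) = 1069/3.
Buyers' price falls by P* − Pb = 635/9 − 955/18 = 17.5; sellers' price rises by Ps − P* = 1333/18 − 635/9 = 3.5.
So producers capture 3.5/21 = 1/6 of each unit of subsidy.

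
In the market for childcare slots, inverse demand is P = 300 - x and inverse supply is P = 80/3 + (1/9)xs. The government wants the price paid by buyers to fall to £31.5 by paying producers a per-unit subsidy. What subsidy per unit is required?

At a buyer price of 31.5, quantity demanded is 300 − 1·31.5 = 268.5.
Sellers supply 268.5 only when they receive Ps = 80/3 + (1/9)·268.5 = 56.5.
s = Ps − Pb = 56.5 − 31.5 = 25.

Required subsidy s = £25 per unit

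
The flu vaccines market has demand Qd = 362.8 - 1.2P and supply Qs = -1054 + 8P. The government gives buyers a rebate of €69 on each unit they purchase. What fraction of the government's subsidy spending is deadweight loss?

Pre-subsidy: 362.8 - 1.2P = -1054 + 8P gives P* = 154, Q* = 178.
With the rebate, buyers effectively pay Pb = Ps − 69, where Ps is the price sellers receive.
Demand in terms of Ps becomes Qd = 362.8 − 1.2(Ps − 69) = 445.6 - 1.2Ps. Setting this equal to supply: 445.6 - 1.2Ps = -1054 + 8Ps, so Ps = 163.
Buyers pay Pb = 163 − 69 = 94; Q' = -1054 + 8·163 = 250.
ΔCS = ½(178 + 250)(154 − 94) = 12840; ΔPS = ½(178 + 250)(163 − 154) = 1926.
Government spending = 69 × 250 = 17250.
DWL = ½ × 69 × (250 − 178) = 2484; fraction = 2484 / 17250 = 0.144.

DWL / government spending = 0.144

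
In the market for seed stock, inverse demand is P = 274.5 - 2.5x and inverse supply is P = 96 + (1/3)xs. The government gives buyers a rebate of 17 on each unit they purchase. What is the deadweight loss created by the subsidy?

Deadweight loss = 51

Pre-subsidy: 274.5 - 2.5x = 96 + (1/3)x gives x* = 63 and P* = 117.
With the rebate, buyers effectively pay Pb = Ps − 17, where Ps is the price sellers receive.
On the curves, Pb = 274.5 - 2.5x and Ps = 96 + (1/3)x; the wedge Ps − Pb = 17 gives 96 + (1/3)x − (274.5 - 2.5x) = 17, so x' = 69.
Then Pb = 274.5 − 2.5·69 = 102 and Ps = 96 + (1/3)·69 = 119.
The subsidy expands output by 69 − 63 = 6 past the efficient level; on those units the gap between marginal cost and willingness to pay runs from 0 up to 17.
DWL = ½ × 17 × 6 = 51.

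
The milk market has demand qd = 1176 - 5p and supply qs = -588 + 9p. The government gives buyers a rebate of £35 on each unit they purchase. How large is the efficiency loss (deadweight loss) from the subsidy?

Pre-subsidy: 1176 - 5p = -588 + 9p gives p* = 126, q* = 546.
With the rebate, buyers effectively pay pb = ps − 35, where ps is the price sellers receive.
Demand in terms of ps becomes qd = 1176 − 5(ps − 35) = 1351 - 5ps. Setting this equal to supply: 1351 - 5ps = -588 + 9ps, so ps = 138.5.
Buyers pay pb = 138.5 − 35 = 103.5; q' = -588 + 9·138.5 = 658.5.
The subsidy expands output by 658.5 − 546 = 112.5 past the efficient level; on those units the gap between marginal cost and willingness to pay runs from 0 up to 35.
DWL = ½ × 35 × 112.5 = 1968.75.

Deadweight loss = £1968.75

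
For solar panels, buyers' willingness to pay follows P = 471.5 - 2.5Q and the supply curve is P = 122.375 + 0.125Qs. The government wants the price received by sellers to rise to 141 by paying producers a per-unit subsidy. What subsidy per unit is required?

Required subsidy s = 42 per unit

At a seller price of 141, quantity supplied is -979 + 8·141 = 149.
Buyers absorb 149 only when they pay Pb = 471.5 − 2.5·149 = 99.
s = Ps − Pb = 141 − 99 = 42.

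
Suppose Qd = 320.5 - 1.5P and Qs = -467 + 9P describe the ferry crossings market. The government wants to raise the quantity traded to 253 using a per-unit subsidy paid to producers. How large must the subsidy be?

Required subsidy s = 35 per unit

At Q = 253, invert demand for the buyer price: Pb = (320.5 − 253)/1.5 = 45; invert supply for the seller price: Ps = (253 − (-467))/9 = 80.
The subsidy must fill the gap: s = Ps − Pb = 80 − 45 = 35.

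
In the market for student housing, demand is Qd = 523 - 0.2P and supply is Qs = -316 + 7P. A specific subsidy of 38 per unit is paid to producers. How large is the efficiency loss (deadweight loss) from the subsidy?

Pre-subsidy: 523 - 0.2P = -316 + 7P gives P* = 4195/36, Q* = 17989/36.
With the subsidy, sellers receive Ps = Pb + 38 for each unit, where Pb is the price buyers pay.
Supply in terms of Pb becomes Qs = -316 + 7(Pb + 38) = -50 + 7Pb. Setting this equal to demand: 523 - 0.2Pb = -50 + 7Pb, so Pb = 955/12.
Sellers receive Ps = 955/12 + 38 = 1411/12; Q' = 523 − 0.2·(955/12) = 6085/12.
The subsidy expands output by 6085/12 − 17989/36 = 133/18 past the efficient level; on those units the gap between marginal cost and willingness to pay runs from 0 up to 38.
DWL = ½ × 38 × 133/18 = 2527/18.

Deadweight loss = 2527/18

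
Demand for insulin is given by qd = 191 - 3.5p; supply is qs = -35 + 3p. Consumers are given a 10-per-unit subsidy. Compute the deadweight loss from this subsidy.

Deadweight loss = 1050/13

Pre-subsidy: 191 - 3.5p = -35 + 3p gives p* = 452/13, q* = 901/13.
With the rebate, buyers effectively pay pb = ps − 10, where ps is the price sellers receive.
Demand in terms of ps becomes qd = 191 − 3.5(ps − 10) = 226 - 3.5ps. Setting this equal to supply: 226 - 3.5ps = -35 + 3ps, so ps = 522/13.
Buyers pay pb = 522/13 − 10 = 392/13; q' = -35 + 3·(522/13) = 1111/13.
The subsidy expands output by 1111/13 − 901/13 = 210/13 past the efficient level; on those units the gap between marginal cost and willingness to pay runs from 0 up to 10.
DWL = ½ × 10 × 210/13 = 1050/13.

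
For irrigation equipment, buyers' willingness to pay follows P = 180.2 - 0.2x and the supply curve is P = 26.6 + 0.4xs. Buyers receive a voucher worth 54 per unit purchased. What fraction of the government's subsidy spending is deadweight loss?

Pre-subsidy: 180.2 - 0.2x = 26.6 + 0.4x gives x* = 256 and P* = 129.
With the rebate, buyers effectively pay Pb = Ps − 54, where Ps is the price sellers receive.
On the curves, Pb = 180.2 - 0.2x and Ps = 26.6 + 0.4x; the wedge Ps − Pb = 54 gives 26.6 + 0.4x − (180.2 - 0.2x) = 54, so x' = 346.
Then Pb = 180.2 − 0.2·346 = 111 and Ps = 26.6 + 0.4·346 = 165.
ΔCS = ½(256 + 346)(129 − 111) = 5418; ΔPS = ½(256 + 346)(165 − 129) = 10836.
Government spending = 54 × 346 = 18684.
DWL = ½ × 54 × (346 − 256) = 2430; fraction = 2430 / 18684 = 45/346.

DWL / government spending = 45/346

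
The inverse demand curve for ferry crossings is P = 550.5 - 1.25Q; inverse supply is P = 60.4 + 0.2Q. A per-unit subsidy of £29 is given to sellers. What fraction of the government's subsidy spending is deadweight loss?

Pre-subsidy: 550.5 - 1.25Q = 60.4 + 0.2Q gives Q* = 338 and P* = 128.
With the subsidy, sellers receive Ps = Pb + 29 for each unit, where Pb is the price buyers pay.
On the curves, Pb = 550.5 - 1.25Q and Ps = 60.4 + 0.2Q; the wedge Ps − Pb = 29 gives 60.4 + 0.2Q − (550.5 - 1.25Q) = 29, so Q' = 358.
Then Pb = 550.5 − 1.25·358 = 103 and Ps = 60.4 + 0.2·358 = 132.
ΔCS = ½(338 + 358)(128 − 103) = 8700; ΔPS = ½(338 + 358)(132 − 128) = 1392.
Government spending = 29 × 358 = 10382.
DWL = ½ × 29 × (358 − 338) = 290; fraction = 290 / 10382 = 5/179.

DWL / government spending = 5/179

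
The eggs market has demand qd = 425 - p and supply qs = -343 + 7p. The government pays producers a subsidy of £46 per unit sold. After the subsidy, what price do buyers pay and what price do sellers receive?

Buyers pay £55.75; sellers receive £101.75

Pre-subsidy: 425 - p = -343 + 7p gives p* = 96, q* = 329.
With the subsidy, sellers receive ps = pb + 46 for each unit, where pb is the price buyers pay.
Supply in terms of pb becomes qs = -343 + 7(pb + 46) = -21 + 7pb. Setting this equal to demand: 425 - pb = -21 + 7pb, so pb = 55.75.
Sellers receive ps = 55.75 + 46 = 101.75; q' = 425 − 1·55.75 = 369.25.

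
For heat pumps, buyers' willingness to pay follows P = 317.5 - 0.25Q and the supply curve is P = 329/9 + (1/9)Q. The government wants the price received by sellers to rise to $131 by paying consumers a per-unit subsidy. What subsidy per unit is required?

At a seller price of 131, quantity supplied is -329 + 9·131 = 850.
Buyers absorb 850 only when they pay Pb = 317.5 − 0.25·850 = 105.
s = Ps − Pb = 131 − 105 = 26.

Required subsidy s = $26 per unit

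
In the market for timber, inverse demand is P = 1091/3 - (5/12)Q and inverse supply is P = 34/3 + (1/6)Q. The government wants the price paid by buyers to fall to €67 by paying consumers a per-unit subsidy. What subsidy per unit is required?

Required subsidy s = €63 per unit

At a buyer price of 67, quantity demanded is 872.8 − 2.4·67 = 712.
Sellers supply 712 only when they receive Ps = 34/3 + (1/6)·712 = 130.
s = Ps − Pb = 130 − 67 = 63.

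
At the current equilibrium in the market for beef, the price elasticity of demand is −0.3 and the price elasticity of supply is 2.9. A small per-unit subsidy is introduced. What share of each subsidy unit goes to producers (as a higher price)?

Producer share = 0.09375

For a small subsidy around the equilibrium, the benefit split depends on the relative slopes, which at a point are proportional to the elasticities.
Buyer share = εs/(εs + |εd|) = 2.9/(2.9 + 0.3) = 0.90625; seller share = |εd|/(εs + |εd|) = 0.09375.
So producers capture 0.09375 of the subsidy.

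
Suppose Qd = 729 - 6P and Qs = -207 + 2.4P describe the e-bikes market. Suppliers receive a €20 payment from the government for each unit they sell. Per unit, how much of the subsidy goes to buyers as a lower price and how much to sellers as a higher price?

Buyers gain 40/7 per unit; sellers gain 100/7 per unit

Pre-subsidy: 729 - 6P = -207 + 2.4P gives P* = 780/7, Q* = 423/7.
With the subsidy, sellers receive Ps = Pb + 20 for each unit, where Pb is the price buyers pay.
Supply in terms of Pb becomes Qs = -207 + 2.4(Pb + 20) = -159 + 2.4Pb. Setting this equal to demand: 729 - 6Pb = -159 + 2.4Pb, so Pb = 740/7.
Sellers receive Ps = 740/7 + 20 = 880/7; Q' = 729 − 6·(740/7) = 663/7.
Buyers' price falls by P* − Pb = 780/7 − 740/7 = 40/7; sellers' price rises by Ps − P* = 880/7 − 780/7 = 100/7.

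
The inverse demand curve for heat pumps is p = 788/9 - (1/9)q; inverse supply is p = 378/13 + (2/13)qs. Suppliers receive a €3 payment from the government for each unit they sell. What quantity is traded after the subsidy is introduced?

q' = 7193/31

Pre-subsidy: 788/9 - (1/9)q = 378/13 + (2/13)q gives q* = 6842/31 and p* = 1954/31.
With the subsidy, sellers receive ps = pb + 3 for each unit, where pb is the price buyers pay.
On the curves, pb = 788/9 - (1/9)q and ps = 378/13 + (2/13)q; the wedge ps − pb = 3 gives 378/13 + (2/13)q − (788/9 - (1/9)q) = 3, so q' = 7193/31.
Then pb = 788/9 − (1/9)·(7193/31) = 1915/31 and ps = 378/13 + (2/13)·(7193/31) = 2008/31.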